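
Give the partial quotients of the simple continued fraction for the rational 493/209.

[2; 2, 1, 3, 1, 2, 5]

Run the Euclidean algorithm on 493 and 209; the successive quotients are the partial quotients a_0, a_1, ... (each step inverts the fractional part left over by the previous one):
  493 = 2*209 + 75, so a_0 = 2.
  209 = 2*75 + 59, so a_1 = 2.
  75 = 1*59 + 16, so a_2 = 1.
  59 = 3*16 + 11, so a_3 = 3.
  16 = 1*11 + 5, so a_4 = 1.
  11 = 2*5 + 1, so a_5 = 2.
  5 = 5*1 + 0, so a_6 = 5.
The remainder reaches 0 after 7 divisions, so the expansion has 7 partial quotients, read off in order.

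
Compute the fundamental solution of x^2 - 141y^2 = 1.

(x, y) = (95, 8)

First expand sqrt(141) as a continued fraction. With x_i = (sqrt(141) + m_i)/d_i and (m_0, d_0) = (0, 1): a_0 = floor(sqrt(141)) = 11, since 11^2 = 121 <= 141 < 144 = 12^2.
Iterate m_{i+1} = d_i*a_i - m_i, d_{i+1} = (141 - m_{i+1}^2)/d_i, a_{i+1} = floor((a_0 + m_{i+1})/d_{i+1}):
  m_1 = 1*11 - 0 = 11, d_1 = (141 - 11^2)/1 = 20/1 = 20, a_1 = floor((11 + 11)/20) = 1.
  m_2 = 20*1 - 11 = 9, d_2 = (141 - 9^2)/20 = 60/20 = 3, a_2 = floor((11 + 9)/3) = 6.
  m_3 = 3*6 - 9 = 9, d_3 = (141 - 9^2)/3 = 60/3 = 20, a_3 = floor((11 + 9)/20) = 1.
  m_4 = 20*1 - 9 = 11, d_4 = (141 - 11^2)/20 = 20/20 = 1, a_4 = floor((11 + 11)/1) = 22.
  m_5 = 1*22 - 11 = 11, d_5 = (141 - 11^2)/1 = 20/1 = 20: (m_5, d_5) = (m_1, d_1) = (11, 20), so from here the quotients repeat a_1, ..., a_4; the period length is 4.
So sqrt(141) = [11; (1, 6, 1, 22)] with period length k = 4.
k is even, so the fundamental solution of x^2 - 141y^2 = 1 is (p_{k-1}, q_{k-1}) = (p_3, q_3); compute convergents through index 3.
Convergents (p_i = a_i*p_{i-1} + p_{i-2}, q_i = a_i*q_{i-1} + q_{i-2} with p_{-2}=0, p_{-1}=1, q_{-2}=1, q_{-1}=0):
  i=0: a_0=11, p_0 = 11*1 + 0 = 11, q_0 = 11*0 + 1 = 1.
  i=1: a_1=1, p_1 = 1*11 + 1 = 12, q_1 = 1*1 + 0 = 1.
  i=2: a_2=6, p_2 = 6*12 + 11 = 83, q_2 = 6*1 + 1 = 7.
  i=3: a_3=1, p_3 = 1*83 + 12 = 95, q_3 = 1*7 + 1 = 8.
Check: 95^2 - 141*8^2 = 9025 - 9024 = 1, so (x, y) = (95, 8) solves the equation, and by the theorem it is the least positive solution.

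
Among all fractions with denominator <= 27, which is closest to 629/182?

38/11

Expand x = 629/182 as a continued fraction with the Euclidean algorithm:
  629 = 3*182 + 83, so a_0 = 3.
  182 = 2*83 + 16, so a_1 = 2.
  83 = 5*16 + 3, so a_2 = 5.
  16 = 5*3 + 1, so a_3 = 5.
  3 = 3*1 + 0, so a_4 = 3.
so x = [3; 2, 5, 5, 3].
Convergents (p_i = a_i*p_{i-1} + p_{i-2}, q_i = a_i*q_{i-1} + q_{i-2} with p_{-2}=0, p_{-1}=1, q_{-2}=1, q_{-1}=0), until the denominator exceeds 27:
  i=0: a_0=3, p_0 = 3*1 + 0 = 3, q_0 = 3*0 + 1 = 1.
  i=1: a_1=2, p_1 = 2*3 + 1 = 7, q_1 = 2*1 + 0 = 2.
  i=2: a_2=5, p_2 = 5*7 + 3 = 38, q_2 = 5*2 + 1 = 11.
  i=3: a_3=5, p_3 = 5*38 + 7 = 197, q_3 = 5*11 + 2 = 57.
q_3 = 57 > 27, so the last convergent with denominator <= 27 is p_2/q_2 = 38/11.
The closest fraction with denominator <= 27 is either p_2/q_2 or the intermediate fraction (k*p_2 + p_1)/(k*q_2 + q_1) with the largest k >= 1 whose denominator stays <= 27; these approach x as k grows, and every other convergent or intermediate fraction in range is farther away.
Largest k: floor((27 - q_1)/q_2) = floor((27 - 2)/11) = 2.
That gives (2*38 + 7)/(2*11 + 2) = 83/24.
Compare the errors: |x - 38/11| = |629*11 - 38*182|/(182*11) = 3/2002, and |x - 83/24| = |629*24 - 83*182|/(182*24) = 10/4368.
Cross-multiplying, 3*4368 = 13104 < 20020 = 10*2002, so 3/2002 is smaller: the convergent 38/11 is closer to x than 83/24.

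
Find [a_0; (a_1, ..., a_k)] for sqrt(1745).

[41; (1, 3, 2, 2, 3, 1, 82)]

Write x_i = (sqrt(1745) + m_i)/d_i with (m_0, d_0) = (0, 1). a_0 = floor(sqrt(1745)) = 41, since 41^2 = 1681 <= 1745 < 1764 = 42^2.
Iterate m_{i+1} = d_i*a_i - m_i, d_{i+1} = (1745 - m_{i+1}^2)/d_i, a_{i+1} = floor((a_0 + m_{i+1})/d_{i+1}):
  m_1 = 1*41 - 0 = 41, d_1 = (1745 - 41^2)/1 = 64/1 = 64, a_1 = floor((41 + 41)/64) = 1.
  m_2 = 64*1 - 41 = 23, d_2 = (1745 - 23^2)/64 = 1216/64 = 19, a_2 = floor((41 + 23)/19) = 3.
  m_3 = 19*3 - 23 = 34, d_3 = (1745 - 34^2)/19 = 589/19 = 31, a_3 = floor((41 + 34)/31) = 2.
  m_4 = 31*2 - 34 = 28, d_4 = (1745 - 28^2)/31 = 961/31 = 31, a_4 = floor((41 + 28)/31) = 2.
  m_5 = 31*2 - 28 = 34, d_5 = (1745 - 34^2)/31 = 589/31 = 19, a_5 = floor((41 + 34)/19) = 3.
  m_6 = 19*3 - 34 = 23, d_6 = (1745 - 23^2)/19 = 1216/19 = 64, a_6 = floor((41 + 23)/64) = 1.
  m_7 = 64*1 - 23 = 41, d_7 = (1745 - 41^2)/64 = 64/64 = 1, a_7 = floor((41 + 41)/1) = 82.
  m_8 = 1*82 - 41 = 41, d_8 = (1745 - 41^2)/1 = 64/1 = 64: (m_8, d_8) = (m_1, d_1) = (41, 64), so from here the quotients repeat a_1, ..., a_7; the period length is 7.
Hence the expansion of sqrt(1745) is a_0 = 41 followed by the repeating block 1, 3, 2, 2, 3, 1, 82 (period 7).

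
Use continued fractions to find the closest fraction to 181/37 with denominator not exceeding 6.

29/6

Expand x = 181/37 as a continued fraction with the Euclidean algorithm:
  181 = 4*37 + 33, so a_0 = 4.
  37 = 1*33 + 4, so a_1 = 1.
  33 = 8*4 + 1, so a_2 = 8.
  4 = 4*1 + 0, so a_3 = 4.
so x = [4; 1, 8, 4].
Convergents (p_i = a_i*p_{i-1} + p_{i-2}, q_i = a_i*q_{i-1} + q_{i-2} with p_{-2}=0, p_{-1}=1, q_{-2}=1, q_{-1}=0), until the denominator exceeds 6:
  i=0: a_0=4, p_0 = 4*1 + 0 = 4, q_0 = 4*0 + 1 = 1.
  i=1: a_1=1, p_1 = 1*4 + 1 = 5, q_1 = 1*1 + 0 = 1.
  i=2: a_2=8, p_2 = 8*5 + 4 = 44, q_2 = 8*1 + 1 = 9.
q_2 = 9 > 6, so the last convergent with denominator <= 6 is p_1/q_1 = 5/1.
The closest fraction with denominator <= 6 is either p_1/q_1 or the intermediate fraction (k*p_1 + p_0)/(k*q_1 + q_0) with the largest k >= 1 whose denominator stays <= 6; these approach x as k grows, and every other convergent or intermediate fraction in range is farther away.
Largest k: floor((6 - q_0)/q_1) = floor((6 - 1)/1) = 5.
That gives (5*5 + 4)/(5*1 + 1) = 29/6.
Compare the errors: |x - 5/1| = |181*1 - 5*37|/(37*1) = 4/37, and |x - 29/6| = |181*6 - 29*37|/(37*6) = 13/222.
Cross-multiplying, 13*37 = 481 < 888 = 4*222, so 13/222 is smaller: the intermediate fraction 29/6 is closer to x than 5/1.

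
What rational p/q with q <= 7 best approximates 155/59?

13/5

Expand x = 155/59 as a continued fraction with the Euclidean algorithm:
  155 = 2*59 + 37, so a_0 = 2.
  59 = 1*37 + 22, so a_1 = 1.
  37 = 1*22 + 15, so a_2 = 1.
  22 = 1*15 + 7, so a_3 = 1.
  15 = 2*7 + 1, so a_4 = 2.
  7 = 7*1 + 0, so a_5 = 7.
so x = [2; 1, 1, 1, 2, 7].
Convergents (p_i = a_i*p_{i-1} + p_{i-2}, q_i = a_i*q_{i-1} + q_{i-2} with p_{-2}=0, p_{-1}=1, q_{-2}=1, q_{-1}=0), until the denominator exceeds 7:
  i=0: a_0=2, p_0 = 2*1 + 0 = 2, q_0 = 2*0 + 1 = 1.
  i=1: a_1=1, p_1 = 1*2 + 1 = 3, q_1 = 1*1 + 0 = 1.
  i=2: a_2=1, p_2 = 1*3 + 2 = 5, q_2 = 1*1 + 1 = 2.
  i=3: a_3=1, p_3 = 1*5 + 3 = 8, q_3 = 1*2 + 1 = 3.
  i=4: a_4=2, p_4 = 2*8 + 5 = 21, q_4 = 2*3 + 2 = 8.
q_4 = 8 > 7, so the last convergent with denominator <= 7 is p_3/q_3 = 8/3.
The closest fraction with denominator <= 7 is either p_3/q_3 or the intermediate fraction (k*p_3 + p_2)/(k*q_3 + q_2) with the largest k >= 1 whose denominator stays <= 7; these approach x as k grows, and every other convergent or intermediate fraction in range is farther away.
Largest k: floor((7 - q_2)/q_3) = floor((7 - 2)/3) = 1.
That gives (1*8 + 5)/(1*3 + 2) = 13/5.
Compare the errors: |x - 8/3| = |155*3 - 8*59|/(59*3) = 7/177, and |x - 13/5| = |155*5 - 13*59|/(59*5) = 8/295.
Cross-multiplying, 8*177 = 1416 < 2065 = 7*295, so 8/295 is smaller: the intermediate fraction 13/5 is closer to x than 8/3.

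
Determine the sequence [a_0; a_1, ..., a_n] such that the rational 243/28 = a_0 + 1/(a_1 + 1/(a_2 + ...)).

[8; 1, 2, 9]

Run the Euclidean algorithm on 243 and 28; the successive quotients are the partial quotients a_0, a_1, ... (each step inverts the fractional part left over by the previous one):
  243 = 8*28 + 19, so a_0 = 8.
  28 = 1*19 + 9, so a_1 = 1.
  19 = 2*9 + 1, so a_2 = 2.
  9 = 9*1 + 0, so a_3 = 9.
The remainder reaches 0 after 4 divisions, so the expansion has 4 partial quotients, read off in order.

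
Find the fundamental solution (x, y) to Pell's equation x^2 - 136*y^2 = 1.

First expand sqrt(136) as a continued fraction. With x_i = (sqrt(136) + m_i)/d_i and (m_0, d_0) = (0, 1): a_0 = floor(sqrt(136)) = 11, since 11^2 = 121 <= 136 < 144 = 12^2.
Iterate m_{i+1} = d_i*a_i - m_i, d_{i+1} = (136 - m_{i+1}^2)/d_i, a_{i+1} = floor((a_0 + m_{i+1})/d_{i+1}):
  m_1 = 1*11 - 0 = 11, d_1 = (136 - 11^2)/1 = 15/1 = 15, a_1 = floor((11 + 11)/15) = 1.
  m_2 = 15*1 - 11 = 4, d_2 = (136 - 4^2)/15 = 120/15 = 8, a_2 = floor((11 + 4)/8) = 1.
  m_3 = 8*1 - 4 = 4, d_3 = (136 - 4^2)/8 = 120/8 = 15, a_3 = floor((11 + 4)/15) = 1.
  m_4 = 15*1 - 4 = 11, d_4 = (136 - 11^2)/15 = 15/15 = 1, a_4 = floor((11 + 11)/1) = 22.
  m_5 = 1*22 - 11 = 11, d_5 = (136 - 11^2)/1 = 15/1 = 15: (m_5, d_5) = (m_1, d_1) = (11, 15), so from here the quotients repeat a_1, ..., a_4; the period length is 4.
So sqrt(136) = [11; (1, 1, 1, 22)] with period length k = 4.
k is even, so the fundamental solution of x^2 - 136y^2 = 1 is (p_{k-1}, q_{k-1}) = (p_3, q_3); compute convergents through index 3.
Convergents (p_i = a_i*p_{i-1} + p_{i-2}, q_i = a_i*q_{i-1} + q_{i-2} with p_{-2}=0, p_{-1}=1, q_{-2}=1, q_{-1}=0):
  i=0: a_0=11, p_0 = 11*1 + 0 = 11, q_0 = 11*0 + 1 = 1.
  i=1: a_1=1, p_1 = 1*11 + 1 = 12, q_1 = 1*1 + 0 = 1.
  i=2: a_2=1, p_2 = 1*12 + 11 = 23, q_2 = 1*1 + 1 = 2.
  i=3: a_3=1, p_3 = 1*23 + 12 = 35, q_3 = 1*2 + 1 = 3.
Check: 35^2 - 136*3^2 = 1225 - 1224 = 1, so (x, y) = (35, 3) solves the equation, and by the theorem it is the least positive solution.

(x, y) = (35, 3)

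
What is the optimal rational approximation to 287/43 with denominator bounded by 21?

Expand x = 287/43 as a continued fraction with the Euclidean algorithm:
  287 = 6*43 + 29, so a_0 = 6.
  43 = 1*29 + 14, so a_1 = 1.
  29 = 2*14 + 1, so a_2 = 2.
  14 = 14*1 + 0, so a_3 = 14.
so x = [6; 1, 2, 14].
Convergents (p_i = a_i*p_{i-1} + p_{i-2}, q_i = a_i*q_{i-1} + q_{i-2} with p_{-2}=0, p_{-1}=1, q_{-2}=1, q_{-1}=0), until the denominator exceeds 21:
  i=0: a_0=6, p_0 = 6*1 + 0 = 6, q_0 = 6*0 + 1 = 1.
  i=1: a_1=1, p_1 = 1*6 + 1 = 7, q_1 = 1*1 + 0 = 1.
  i=2: a_2=2, p_2 = 2*7 + 6 = 20, q_2 = 2*1 + 1 = 3.
  i=3: a_3=14, p_3 = 14*20 + 7 = 287, q_3 = 14*3 + 1 = 43.
q_3 = 43 > 21, so the last convergent with denominator <= 21 is p_2/q_2 = 20/3.
The closest fraction with denominator <= 21 is either p_2/q_2 or the intermediate fraction (k*p_2 + p_1)/(k*q_2 + q_1) with the largest k >= 1 whose denominator stays <= 21; these approach x as k grows, and every other convergent or intermediate fraction in range is farther away.
Largest k: floor((21 - q_1)/q_2) = floor((21 - 1)/3) = 6.
That gives (6*20 + 7)/(6*3 + 1) = 127/19.
Compare the errors: |x - 20/3| = |287*3 - 20*43|/(43*3) = 1/129, and |x - 127/19| = |287*19 - 127*43|/(43*19) = 8/817.
Cross-multiplying, 1*817 = 817 < 1032 = 8*129, so 1/129 is smaller: the convergent 20/3 is closer to x than 127/19.

20/3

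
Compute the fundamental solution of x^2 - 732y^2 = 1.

(x, y) = (487, 18)

First expand sqrt(732) as a continued fraction. With x_i = (sqrt(732) + m_i)/d_i and (m_0, d_0) = (0, 1): a_0 = floor(sqrt(732)) = 27, since 27^2 = 729 <= 732 < 784 = 28^2.
Iterate m_{i+1} = d_i*a_i - m_i, d_{i+1} = (732 - m_{i+1}^2)/d_i, a_{i+1} = floor((a_0 + m_{i+1})/d_{i+1}):
  m_1 = 1*27 - 0 = 27, d_1 = (732 - 27^2)/1 = 3/1 = 3, a_1 = floor((27 + 27)/3) = 18.
  m_2 = 3*18 - 27 = 27, d_2 = (732 - 27^2)/3 = 3/3 = 1, a_2 = floor((27 + 27)/1) = 54.
  m_3 = 1*54 - 27 = 27, d_3 = (732 - 27^2)/1 = 3/1 = 3: (m_3, d_3) = (m_1, d_1) = (27, 3), so from here the quotients repeat a_1, a_2; the period length is 2.
So sqrt(732) = [27; (18, 54)] with period length k = 2.
k is even, so the fundamental solution of x^2 - 732y^2 = 1 is (p_{k-1}, q_{k-1}) = (p_1, q_1); compute convergents through index 1.
Convergents (p_i = a_i*p_{i-1} + p_{i-2}, q_i = a_i*q_{i-1} + q_{i-2} with p_{-2}=0, p_{-1}=1, q_{-2}=1, q_{-1}=0):
  i=0: a_0=27, p_0 = 27*1 + 0 = 27, q_0 = 27*0 + 1 = 1.
  i=1: a_1=18, p_1 = 18*27 + 1 = 487, q_1 = 18*1 + 0 = 18.
Check: 487^2 - 732*18^2 = 237169 - 237168 = 1, so (x, y) = (487, 18) solves the equation, and by the theorem it is the least positive solution.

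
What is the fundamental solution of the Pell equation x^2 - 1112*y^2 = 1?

(x, y) = (2501, 75)

First expand sqrt(1112) as a continued fraction. With x_i = (sqrt(1112) + m_i)/d_i and (m_0, d_0) = (0, 1): a_0 = floor(sqrt(1112)) = 33, since 33^2 = 1089 <= 1112 < 1156 = 34^2.
Iterate m_{i+1} = d_i*a_i - m_i, d_{i+1} = (1112 - m_{i+1}^2)/d_i, a_{i+1} = floor((a_0 + m_{i+1})/d_{i+1}):
  m_1 = 1*33 - 0 = 33, d_1 = (1112 - 33^2)/1 = 23/1 = 23, a_1 = floor((33 + 33)/23) = 2.
  m_2 = 23*2 - 33 = 13, d_2 = (1112 - 13^2)/23 = 943/23 = 41, a_2 = floor((33 + 13)/41) = 1.
  m_3 = 41*1 - 13 = 28, d_3 = (1112 - 28^2)/41 = 328/41 = 8, a_3 = floor((33 + 28)/8) = 7.
  m_4 = 8*7 - 28 = 28, d_4 = (1112 - 28^2)/8 = 328/8 = 41, a_4 = floor((33 + 28)/41) = 1.
  m_5 = 41*1 - 28 = 13, d_5 = (1112 - 13^2)/41 = 943/41 = 23, a_5 = floor((33 + 13)/23) = 2.
  m_6 = 23*2 - 13 = 33, d_6 = (1112 - 33^2)/23 = 23/23 = 1, a_6 = floor((33 + 33)/1) = 66.
  m_7 = 1*66 - 33 = 33, d_7 = (1112 - 33^2)/1 = 23/1 = 23: (m_7, d_7) = (m_1, d_1) = (33, 23), so from here the quotients repeat a_1, ..., a_6; the period length is 6.
So sqrt(1112) = [33; (2, 1, 7, 1, 2, 66)] with period length k = 6.
k is even, so the fundamental solution of x^2 - 1112y^2 = 1 is (p_{k-1}, q_{k-1}) = (p_5, q_5); compute convergents through index 5.
Convergents (p_i = a_i*p_{i-1} + p_{i-2}, q_i = a_i*q_{i-1} + q_{i-2} with p_{-2}=0, p_{-1}=1, q_{-2}=1, q_{-1}=0):
  i=0: a_0=33, p_0 = 33*1 + 0 = 33, q_0 = 33*0 + 1 = 1.
  i=1: a_1=2, p_1 = 2*33 + 1 = 67, q_1 = 2*1 + 0 = 2.
  i=2: a_2=1, p_2 = 1*67 + 33 = 100, q_2 = 1*2 + 1 = 3.
  i=3: a_3=7, p_3 = 7*100 + 67 = 767, q_3 = 7*3 + 2 = 23.
  i=4: a_4=1, p_4 = 1*767 + 100 = 867, q_4 = 1*23 + 3 = 26.
  i=5: a_5=2, p_5 = 2*867 + 767 = 2501, q_5 = 2*26 + 23 = 75.
Check: 2501^2 - 1112*75^2 = 6255001 - 6255000 = 1, so (x, y) = (2501, 75) solves the equation, and by the theorem it is the least positive solution.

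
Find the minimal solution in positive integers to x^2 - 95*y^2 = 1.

First expand sqrt(95) as a continued fraction. With x_i = (sqrt(95) + m_i)/d_i and (m_0, d_0) = (0, 1): a_0 = floor(sqrt(95)) = 9, since 9^2 = 81 <= 95 < 100 = 10^2.
Iterate m_{i+1} = d_i*a_i - m_i, d_{i+1} = (95 - m_{i+1}^2)/d_i, a_{i+1} = floor((a_0 + m_{i+1})/d_{i+1}):
  m_1 = 1*9 - 0 = 9, d_1 = (95 - 9^2)/1 = 14/1 = 14, a_1 = floor((9 + 9)/14) = 1.
  m_2 = 14*1 - 9 = 5, d_2 = (95 - 5^2)/14 = 70/14 = 5, a_2 = floor((9 + 5)/5) = 2.
  m_3 = 5*2 - 5 = 5, d_3 = (95 - 5^2)/5 = 70/5 = 14, a_3 = floor((9 + 5)/14) = 1.
  m_4 = 14*1 - 5 = 9, d_4 = (95 - 9^2)/14 = 14/14 = 1, a_4 = floor((9 + 9)/1) = 18.
  m_5 = 1*18 - 9 = 9, d_5 = (95 - 9^2)/1 = 14/1 = 14: (m_5, d_5) = (m_1, d_1) = (9, 14), so from here the quotients repeat a_1, ..., a_4; the period length is 4.
So sqrt(95) = [9; (1, 2, 1, 18)] with period length k = 4.
k is even, so the fundamental solution of x^2 - 95y^2 = 1 is (p_{k-1}, q_{k-1}) = (p_3, q_3); compute convergents through index 3.
Convergents (p_i = a_i*p_{i-1} + p_{i-2}, q_i = a_i*q_{i-1} + q_{i-2} with p_{-2}=0, p_{-1}=1, q_{-2}=1, q_{-1}=0):
  i=0: a_0=9, p_0 = 9*1 + 0 = 9, q_0 = 9*0 + 1 = 1.
  i=1: a_1=1, p_1 = 1*9 + 1 = 10, q_1 = 1*1 + 0 = 1.
  i=2: a_2=2, p_2 = 2*10 + 9 = 29, q_2 = 2*1 + 1 = 3.
  i=3: a_3=1, p_3 = 1*29 + 10 = 39, q_3 = 1*3 + 1 = 4.
Check: 39^2 - 95*4^2 = 1521 - 1520 = 1, so (x, y) = (39, 4) solves the equation, and by the theorem it is the least positive solution.

(x, y) = (39, 4)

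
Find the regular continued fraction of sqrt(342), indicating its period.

[18; (2, 36)]

Write x_i = (sqrt(342) + m_i)/d_i with (m_0, d_0) = (0, 1). a_0 = floor(sqrt(342)) = 18, since 18^2 = 324 <= 342 < 361 = 19^2.
Iterate m_{i+1} = d_i*a_i - m_i, d_{i+1} = (342 - m_{i+1}^2)/d_i, a_{i+1} = floor((a_0 + m_{i+1})/d_{i+1}):
  m_1 = 1*18 - 0 = 18, d_1 = (342 - 18^2)/1 = 18/1 = 18, a_1 = floor((18 + 18)/18) = 2.
  m_2 = 18*2 - 18 = 18, d_2 = (342 - 18^2)/18 = 18/18 = 1, a_2 = floor((18 + 18)/1) = 36.
  m_3 = 1*36 - 18 = 18, d_3 = (342 - 18^2)/1 = 18/1 = 18: (m_3, d_3) = (m_1, d_1) = (18, 18), so from here the quotients repeat a_1, a_2; the period length is 2.
Hence the expansion of sqrt(342) is a_0 = 18 followed by the repeating block 2, 36 (period 2).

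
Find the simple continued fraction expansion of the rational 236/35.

Run the Euclidean algorithm on 236 and 35; the successive quotients are the partial quotients a_0, a_1, ... (each step inverts the fractional part left over by the previous one):
  236 = 6*35 + 26, so a_0 = 6.
  35 = 1*26 + 9, so a_1 = 1.
  26 = 2*9 + 8, so a_2 = 2.
  9 = 1*8 + 1, so a_3 = 1.
  8 = 8*1 + 0, so a_4 = 8.
The remainder reaches 0 after 5 divisions, so the expansion has 5 partial quotients, read off in order.

[6; 1, 2, 1, 8]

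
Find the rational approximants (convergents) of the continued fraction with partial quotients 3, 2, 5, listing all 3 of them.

3/1, 7/2, 38/11

Using the convergent recurrence p_i = a_i*p_{i-1} + p_{i-2}, q_i = a_i*q_{i-1} + q_{i-2} with p_{-2}=0, p_{-1}=1, q_{-2}=1, q_{-1}=0:
  i=0: a_0=3, p_0 = 3*1 + 0 = 3, q_0 = 3*0 + 1 = 1.
  i=1: a_1=2, p_1 = 2*3 + 1 = 7, q_1 = 2*1 + 0 = 2.
  i=2: a_2=5, p_2 = 5*7 + 3 = 38, q_2 = 5*2 + 1 = 11.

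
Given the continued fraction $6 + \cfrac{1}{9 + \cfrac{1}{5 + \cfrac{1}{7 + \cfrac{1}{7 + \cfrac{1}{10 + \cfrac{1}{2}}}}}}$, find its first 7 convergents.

Using the convergent recurrence p_i = a_i*p_{i-1} + p_{i-2}, q_i = a_i*q_{i-1} + q_{i-2} with p_{-2}=0, p_{-1}=1, q_{-2}=1, q_{-1}=0:
  i=0: a_0=6, p_0 = 6*1 + 0 = 6, q_0 = 6*0 + 1 = 1.
  i=1: a_1=9, p_1 = 9*6 + 1 = 55, q_1 = 9*1 + 0 = 9.
  i=2: a_2=5, p_2 = 5*55 + 6 = 281, q_2 = 5*9 + 1 = 46.
  i=3: a_3=7, p_3 = 7*281 + 55 = 2022, q_3 = 7*46 + 9 = 331.
  i=4: a_4=7, p_4 = 7*2022 + 281 = 14435, q_4 = 7*331 + 46 = 2363.
  i=5: a_5=10, p_5 = 10*14435 + 2022 = 146372, q_5 = 10*2363 + 331 = 23961.
  i=6: a_6=2, p_6 = 2*146372 + 14435 = 307179, q_6 = 2*23961 + 2363 = 50285.

6/1, 55/9, 281/46, 2022/331, 14435/2363, 146372/23961, 307179/50285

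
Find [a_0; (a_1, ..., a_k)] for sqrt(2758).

Write x_i = (sqrt(2758) + m_i)/d_i with (m_0, d_0) = (0, 1). a_0 = floor(sqrt(2758)) = 52, since 52^2 = 2704 <= 2758 < 2809 = 53^2.
Iterate m_{i+1} = d_i*a_i - m_i, d_{i+1} = (2758 - m_{i+1}^2)/d_i, a_{i+1} = floor((a_0 + m_{i+1})/d_{i+1}):
  m_1 = 1*52 - 0 = 52, d_1 = (2758 - 52^2)/1 = 54/1 = 54, a_1 = floor((52 + 52)/54) = 1.
  m_2 = 54*1 - 52 = 2, d_2 = (2758 - 2^2)/54 = 2754/54 = 51, a_2 = floor((52 + 2)/51) = 1.
  m_3 = 51*1 - 2 = 49, d_3 = (2758 - 49^2)/51 = 357/51 = 7, a_3 = floor((52 + 49)/7) = 14.
  m_4 = 7*14 - 49 = 49, d_4 = (2758 - 49^2)/7 = 357/7 = 51, a_4 = floor((52 + 49)/51) = 1.
  m_5 = 51*1 - 49 = 2, d_5 = (2758 - 2^2)/51 = 2754/51 = 54, a_5 = floor((52 + 2)/54) = 1.
  m_6 = 54*1 - 2 = 52, d_6 = (2758 - 52^2)/54 = 54/54 = 1, a_6 = floor((52 + 52)/1) = 104.
  m_7 = 1*104 - 52 = 52, d_7 = (2758 - 52^2)/1 = 54/1 = 54: (m_7, d_7) = (m_1, d_1) = (52, 54), so from here the quotients repeat a_1, ..., a_6; the period length is 6.
Hence the expansion of sqrt(2758) is a_0 = 52 followed by the repeating block 1, 1, 14, 1, 1, 104 (period 6).

[52; (1, 1, 14, 1, 1, 104)]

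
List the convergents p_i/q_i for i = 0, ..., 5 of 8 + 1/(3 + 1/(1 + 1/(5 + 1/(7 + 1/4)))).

Using the convergent recurrence p_i = a_i*p_{i-1} + p_{i-2}, q_i = a_i*q_{i-1} + q_{i-2} with p_{-2}=0, p_{-1}=1, q_{-2}=1, q_{-1}=0:
  i=0: a_0=8, p_0 = 8*1 + 0 = 8, q_0 = 8*0 + 1 = 1.
  i=1: a_1=3, p_1 = 3*8 + 1 = 25, q_1 = 3*1 + 0 = 3.
  i=2: a_2=1, p_2 = 1*25 + 8 = 33, q_2 = 1*3 + 1 = 4.
  i=3: a_3=5, p_3 = 5*33 + 25 = 190, q_3 = 5*4 + 3 = 23.
  i=4: a_4=7, p_4 = 7*190 + 33 = 1363, q_4 = 7*23 + 4 = 165.
  i=5: a_5=4, p_5 = 4*1363 + 190 = 5642, q_5 = 4*165 + 23 = 683.

8/1, 25/3, 33/4, 190/23, 1363/165, 5642/683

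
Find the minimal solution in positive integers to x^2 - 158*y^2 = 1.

(x, y) = (7743, 616)

First expand sqrt(158) as a continued fraction. With x_i = (sqrt(158) + m_i)/d_i and (m_0, d_0) = (0, 1): a_0 = floor(sqrt(158)) = 12, since 12^2 = 144 <= 158 < 169 = 13^2.
Iterate m_{i+1} = d_i*a_i - m_i, d_{i+1} = (158 - m_{i+1}^2)/d_i, a_{i+1} = floor((a_0 + m_{i+1})/d_{i+1}):
  m_1 = 1*12 - 0 = 12, d_1 = (158 - 12^2)/1 = 14/1 = 14, a_1 = floor((12 + 12)/14) = 1.
  m_2 = 14*1 - 12 = 2, d_2 = (158 - 2^2)/14 = 154/14 = 11, a_2 = floor((12 + 2)/11) = 1.
  m_3 = 11*1 - 2 = 9, d_3 = (158 - 9^2)/11 = 77/11 = 7, a_3 = floor((12 + 9)/7) = 3.
  m_4 = 7*3 - 9 = 12, d_4 = (158 - 12^2)/7 = 14/7 = 2, a_4 = floor((12 + 12)/2) = 12.
  m_5 = 2*12 - 12 = 12, d_5 = (158 - 12^2)/2 = 14/2 = 7, a_5 = floor((12 + 12)/7) = 3.
  m_6 = 7*3 - 12 = 9, d_6 = (158 - 9^2)/7 = 77/7 = 11, a_6 = floor((12 + 9)/11) = 1.
  m_7 = 11*1 - 9 = 2, d_7 = (158 - 2^2)/11 = 154/11 = 14, a_7 = floor((12 + 2)/14) = 1.
  m_8 = 14*1 - 2 = 12, d_8 = (158 - 12^2)/14 = 14/14 = 1, a_8 = floor((12 + 12)/1) = 24.
  m_9 = 1*24 - 12 = 12, d_9 = (158 - 12^2)/1 = 14/1 = 14: (m_9, d_9) = (m_1, d_1) = (12, 14), so from here the quotients repeat a_1, ..., a_8; the period length is 8.
So sqrt(158) = [12; (1, 1, 3, 12, 3, 1, 1, 24)] with period length k = 8.
k is even, so the fundamental solution of x^2 - 158y^2 = 1 is (p_{k-1}, q_{k-1}) = (p_7, q_7); compute convergents through index 7.
Convergents (p_i = a_i*p_{i-1} + p_{i-2}, q_i = a_i*q_{i-1} + q_{i-2} with p_{-2}=0, p_{-1}=1, q_{-2}=1, q_{-1}=0):
  i=0: a_0=12, p_0 = 12*1 + 0 = 12, q_0 = 12*0 + 1 = 1.
  i=1: a_1=1, p_1 = 1*12 + 1 = 13, q_1 = 1*1 + 0 = 1.
  i=2: a_2=1, p_2 = 1*13 + 12 = 25, q_2 = 1*1 + 1 = 2.
  i=3: a_3=3, p_3 = 3*25 + 13 = 88, q_3 = 3*2 + 1 = 7.
  i=4: a_4=12, p_4 = 12*88 + 25 = 1081, q_4 = 12*7 + 2 = 86.
  i=5: a_5=3, p_5 = 3*1081 + 88 = 3331, q_5 = 3*86 + 7 = 265.
  i=6: a_6=1, p_6 = 1*3331 + 1081 = 4412, q_6 = 1*265 + 86 = 351.
  i=7: a_7=1, p_7 = 1*4412 + 3331 = 7743, q_7 = 1*351 + 265 = 616.
Check: 7743^2 - 158*616^2 = 59954049 - 59954048 = 1, so (x, y) = (7743, 616) solves the equation, and by the theorem it is the least positive solution.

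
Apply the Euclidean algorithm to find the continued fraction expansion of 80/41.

[1; 1, 19, 2]

Run the Euclidean algorithm on 80 and 41; the successive quotients are the partial quotients a_0, a_1, ... (each step inverts the fractional part left over by the previous one):
  80 = 1*41 + 39, so a_0 = 1.
  41 = 1*39 + 2, so a_1 = 1.
  39 = 19*2 + 1, so a_2 = 19.
  2 = 2*1 + 0, so a_3 = 2.
The remainder reaches 0 after 4 divisions, so the expansion has 4 partial quotients, read off in order.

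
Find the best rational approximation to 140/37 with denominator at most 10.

Expand x = 140/37 as a continued fraction with the Euclidean algorithm:
  140 = 3*37 + 29, so a_0 = 3.
  37 = 1*29 + 8, so a_1 = 1.
  29 = 3*8 + 5, so a_2 = 3.
  8 = 1*5 + 3, so a_3 = 1.
  5 = 1*3 + 2, so a_4 = 1.
  3 = 1*2 + 1, so a_5 = 1.
  2 = 2*1 + 0, so a_6 = 2.
so x = [3; 1, 3, 1, 1, 1, 2].
Convergents (p_i = a_i*p_{i-1} + p_{i-2}, q_i = a_i*q_{i-1} + q_{i-2} with p_{-2}=0, p_{-1}=1, q_{-2}=1, q_{-1}=0), until the denominator exceeds 10:
  i=0: a_0=3, p_0 = 3*1 + 0 = 3, q_0 = 3*0 + 1 = 1.
  i=1: a_1=1, p_1 = 1*3 + 1 = 4, q_1 = 1*1 + 0 = 1.
  i=2: a_2=3, p_2 = 3*4 + 3 = 15, q_2 = 3*1 + 1 = 4.
  i=3: a_3=1, p_3 = 1*15 + 4 = 19, q_3 = 1*4 + 1 = 5.
  i=4: a_4=1, p_4 = 1*19 + 15 = 34, q_4 = 1*5 + 4 = 9.
  i=5: a_5=1, p_5 = 1*34 + 19 = 53, q_5 = 1*9 + 5 = 14.
q_5 = 14 > 10, so the last convergent with denominator <= 10 is p_4/q_4 = 34/9.
The closest fraction with denominator <= 10 is either p_4/q_4 or the intermediate fraction (k*p_4 + p_3)/(k*q_4 + q_3) with the largest k >= 1 whose denominator stays <= 10; these approach x as k grows, and every other convergent or intermediate fraction in range is farther away.
Largest k: floor((10 - q_3)/q_4) = floor((10 - 5)/9) = 0.
Since k = 0, no intermediate fraction beyond p_4/q_4 has denominator <= 10, so the convergent 34/9 is the closest (its error is |140*9 - 34*37|/(37*9) = 2/333).

34/9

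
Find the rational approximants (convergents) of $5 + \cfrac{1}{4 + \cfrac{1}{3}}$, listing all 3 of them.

5/1, 21/4, 68/13

Using the convergent recurrence p_i = a_i*p_{i-1} + p_{i-2}, q_i = a_i*q_{i-1} + q_{i-2} with p_{-2}=0, p_{-1}=1, q_{-2}=1, q_{-1}=0:
  i=0: a_0=5, p_0 = 5*1 + 0 = 5, q_0 = 5*0 + 1 = 1.
  i=1: a_1=4, p_1 = 4*5 + 1 = 21, q_1 = 4*1 + 0 = 4.
  i=2: a_2=3, p_2 = 3*21 + 5 = 68, q_2 = 3*4 + 1 = 13.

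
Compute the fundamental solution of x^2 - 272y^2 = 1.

(x, y) = (33, 2)

First expand sqrt(272) as a continued fraction. With x_i = (sqrt(272) + m_i)/d_i and (m_0, d_0) = (0, 1): a_0 = floor(sqrt(272)) = 16, since 16^2 = 256 <= 272 < 289 = 17^2.
Iterate m_{i+1} = d_i*a_i - m_i, d_{i+1} = (272 - m_{i+1}^2)/d_i, a_{i+1} = floor((a_0 + m_{i+1})/d_{i+1}):
  m_1 = 1*16 - 0 = 16, d_1 = (272 - 16^2)/1 = 16/1 = 16, a_1 = floor((16 + 16)/16) = 2.
  m_2 = 16*2 - 16 = 16, d_2 = (272 - 16^2)/16 = 16/16 = 1, a_2 = floor((16 + 16)/1) = 32.
  m_3 = 1*32 - 16 = 16, d_3 = (272 - 16^2)/1 = 16/1 = 16: (m_3, d_3) = (m_1, d_1) = (16, 16), so from here the quotients repeat a_1, a_2; the period length is 2.
So sqrt(272) = [16; (2, 32)] with period length k = 2.
k is even, so the fundamental solution of x^2 - 272y^2 = 1 is (p_{k-1}, q_{k-1}) = (p_1, q_1); compute convergents through index 1.
Convergents (p_i = a_i*p_{i-1} + p_{i-2}, q_i = a_i*q_{i-1} + q_{i-2} with p_{-2}=0, p_{-1}=1, q_{-2}=1, q_{-1}=0):
  i=0: a_0=16, p_0 = 16*1 + 0 = 16, q_0 = 16*0 + 1 = 1.
  i=1: a_1=2, p_1 = 2*16 + 1 = 33, q_1 = 2*1 + 0 = 2.
Check: 33^2 - 272*2^2 = 1089 - 1088 = 1, so (x, y) = (33, 2) solves the equation, and by the theorem it is the least positive solution.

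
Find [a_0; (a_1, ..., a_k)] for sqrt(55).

Write x_i = (sqrt(55) + m_i)/d_i with (m_0, d_0) = (0, 1). a_0 = floor(sqrt(55)) = 7, since 7^2 = 49 <= 55 < 64 = 8^2.
Iterate m_{i+1} = d_i*a_i - m_i, d_{i+1} = (55 - m_{i+1}^2)/d_i, a_{i+1} = floor((a_0 + m_{i+1})/d_{i+1}):
  m_1 = 1*7 - 0 = 7, d_1 = (55 - 7^2)/1 = 6/1 = 6, a_1 = floor((7 + 7)/6) = 2.
  m_2 = 6*2 - 7 = 5, d_2 = (55 - 5^2)/6 = 30/6 = 5, a_2 = floor((7 + 5)/5) = 2.
  m_3 = 5*2 - 5 = 5, d_3 = (55 - 5^2)/5 = 30/5 = 6, a_3 = floor((7 + 5)/6) = 2.
  m_4 = 6*2 - 5 = 7, d_4 = (55 - 7^2)/6 = 6/6 = 1, a_4 = floor((7 + 7)/1) = 14.
  m_5 = 1*14 - 7 = 7, d_5 = (55 - 7^2)/1 = 6/1 = 6: (m_5, d_5) = (m_1, d_1) = (7, 6), so from here the quotients repeat a_1, ..., a_4; the period length is 4.
Hence the expansion of sqrt(55) is a_0 = 7 followed by the repeating block 2, 2, 2, 14 (period 4).

[7; (2, 2, 2, 14)]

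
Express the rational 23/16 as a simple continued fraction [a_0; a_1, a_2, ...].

Run the Euclidean algorithm on 23 and 16; the successive quotients are the partial quotients a_0, a_1, ... (each step inverts the fractional part left over by the previous one):
  23 = 1*16 + 7, so a_0 = 1.
  16 = 2*7 + 2, so a_1 = 2.
  7 = 3*2 + 1, so a_2 = 3.
  2 = 2*1 + 0, so a_3 = 2.
The remainder reaches 0 after 4 divisions, so the expansion has 4 partial quotients, read off in order.

[1; 2, 3, 2]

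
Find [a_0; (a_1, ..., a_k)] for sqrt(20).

Write x_i = (sqrt(20) + m_i)/d_i with (m_0, d_0) = (0, 1). a_0 = floor(sqrt(20)) = 4, since 4^2 = 16 <= 20 < 25 = 5^2.
Iterate m_{i+1} = d_i*a_i - m_i, d_{i+1} = (20 - m_{i+1}^2)/d_i, a_{i+1} = floor((a_0 + m_{i+1})/d_{i+1}):
  m_1 = 1*4 - 0 = 4, d_1 = (20 - 4^2)/1 = 4/1 = 4, a_1 = floor((4 + 4)/4) = 2.
  m_2 = 4*2 - 4 = 4, d_2 = (20 - 4^2)/4 = 4/4 = 1, a_2 = floor((4 + 4)/1) = 8.
  m_3 = 1*8 - 4 = 4, d_3 = (20 - 4^2)/1 = 4/1 = 4: (m_3, d_3) = (m_1, d_1) = (4, 4), so from here the quotients repeat a_1, a_2; the period length is 2.
Hence the expansion of sqrt(20) is a_0 = 4 followed by the repeating block 2, 8 (period 2).

[4; (2, 8)]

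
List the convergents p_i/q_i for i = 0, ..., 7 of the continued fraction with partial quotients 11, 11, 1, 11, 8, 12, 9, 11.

Using the convergent recurrence p_i = a_i*p_{i-1} + p_{i-2}, q_i = a_i*q_{i-1} + q_{i-2} with p_{-2}=0, p_{-1}=1, q_{-2}=1, q_{-1}=0:
  i=0: a_0=11, p_0 = 11*1 + 0 = 11, q_0 = 11*0 + 1 = 1.
  i=1: a_1=11, p_1 = 11*11 + 1 = 122, q_1 = 11*1 + 0 = 11.
  i=2: a_2=1, p_2 = 1*122 + 11 = 133, q_2 = 1*11 + 1 = 12.
  i=3: a_3=11, p_3 = 11*133 + 122 = 1585, q_3 = 11*12 + 11 = 143.
  i=4: a_4=8, p_4 = 8*1585 + 133 = 12813, q_4 = 8*143 + 12 = 1156.
  i=5: a_5=12, p_5 = 12*12813 + 1585 = 155341, q_5 = 12*1156 + 143 = 14015.
  i=6: a_6=9, p_6 = 9*155341 + 12813 = 1410882, q_6 = 9*14015 + 1156 = 127291.
  i=7: a_7=11, p_7 = 11*1410882 + 155341 = 15675043, q_7 = 11*127291 + 14015 = 1414216.

11/1, 122/11, 133/12, 1585/143, 12813/1156, 155341/14015, 1410882/127291, 15675043/1414216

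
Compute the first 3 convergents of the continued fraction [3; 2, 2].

Using the convergent recurrence p_i = a_i*p_{i-1} + p_{i-2}, q_i = a_i*q_{i-1} + q_{i-2} with p_{-2}=0, p_{-1}=1, q_{-2}=1, q_{-1}=0:
  i=0: a_0=3, p_0 = 3*1 + 0 = 3, q_0 = 3*0 + 1 = 1.
  i=1: a_1=2, p_1 = 2*3 + 1 = 7, q_1 = 2*1 + 0 = 2.
  i=2: a_2=2, p_2 = 2*7 + 3 = 17, q_2 = 2*2 + 1 = 5.

3/1, 7/2, 17/5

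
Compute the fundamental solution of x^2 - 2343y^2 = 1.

(x, y) = (10649, 220)

First expand sqrt(2343) as a continued fraction. With x_i = (sqrt(2343) + m_i)/d_i and (m_0, d_0) = (0, 1): a_0 = floor(sqrt(2343)) = 48, since 48^2 = 2304 <= 2343 < 2401 = 49^2.
Iterate m_{i+1} = d_i*a_i - m_i, d_{i+1} = (2343 - m_{i+1}^2)/d_i, a_{i+1} = floor((a_0 + m_{i+1})/d_{i+1}):
  m_1 = 1*48 - 0 = 48, d_1 = (2343 - 48^2)/1 = 39/1 = 39, a_1 = floor((48 + 48)/39) = 2.
  m_2 = 39*2 - 48 = 30, d_2 = (2343 - 30^2)/39 = 1443/39 = 37, a_2 = floor((48 + 30)/37) = 2.
  m_3 = 37*2 - 30 = 44, d_3 = (2343 - 44^2)/37 = 407/37 = 11, a_3 = floor((48 + 44)/11) = 8.
  m_4 = 11*8 - 44 = 44, d_4 = (2343 - 44^2)/11 = 407/11 = 37, a_4 = floor((48 + 44)/37) = 2.
  m_5 = 37*2 - 44 = 30, d_5 = (2343 - 30^2)/37 = 1443/37 = 39, a_5 = floor((48 + 30)/39) = 2.
  m_6 = 39*2 - 30 = 48, d_6 = (2343 - 48^2)/39 = 39/39 = 1, a_6 = floor((48 + 48)/1) = 96.
  m_7 = 1*96 - 48 = 48, d_7 = (2343 - 48^2)/1 = 39/1 = 39: (m_7, d_7) = (m_1, d_1) = (48, 39), so from here the quotients repeat a_1, ..., a_6; the period length is 6.
So sqrt(2343) = [48; (2, 2, 8, 2, 2, 96)] with period length k = 6.
k is even, so the fundamental solution of x^2 - 2343y^2 = 1 is (p_{k-1}, q_{k-1}) = (p_5, q_5); compute convergents through index 5.
Convergents (p_i = a_i*p_{i-1} + p_{i-2}, q_i = a_i*q_{i-1} + q_{i-2} with p_{-2}=0, p_{-1}=1, q_{-2}=1, q_{-1}=0):
  i=0: a_0=48, p_0 = 48*1 + 0 = 48, q_0 = 48*0 + 1 = 1.
  i=1: a_1=2, p_1 = 2*48 + 1 = 97, q_1 = 2*1 + 0 = 2.
  i=2: a_2=2, p_2 = 2*97 + 48 = 242, q_2 = 2*2 + 1 = 5.
  i=3: a_3=8, p_3 = 8*242 + 97 = 2033, q_3 = 8*5 + 2 = 42.
  i=4: a_4=2, p_4 = 2*2033 + 242 = 4308, q_4 = 2*42 + 5 = 89.
  i=5: a_5=2, p_5 = 2*4308 + 2033 = 10649, q_5 = 2*89 + 42 = 220.
Check: 10649^2 - 2343*220^2 = 113401201 - 113401200 = 1, so (x, y) = (10649, 220) solves the equation, and by the theorem it is the least positive solution.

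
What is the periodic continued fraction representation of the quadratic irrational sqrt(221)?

[14; (1, 6, 2, 6, 1, 28)]

Write x_i = (sqrt(221) + m_i)/d_i with (m_0, d_0) = (0, 1). a_0 = floor(sqrt(221)) = 14, since 14^2 = 196 <= 221 < 225 = 15^2.
Iterate m_{i+1} = d_i*a_i - m_i, d_{i+1} = (221 - m_{i+1}^2)/d_i, a_{i+1} = floor((a_0 + m_{i+1})/d_{i+1}):
  m_1 = 1*14 - 0 = 14, d_1 = (221 - 14^2)/1 = 25/1 = 25, a_1 = floor((14 + 14)/25) = 1.
  m_2 = 25*1 - 14 = 11, d_2 = (221 - 11^2)/25 = 100/25 = 4, a_2 = floor((14 + 11)/4) = 6.
  m_3 = 4*6 - 11 = 13, d_3 = (221 - 13^2)/4 = 52/4 = 13, a_3 = floor((14 + 13)/13) = 2.
  m_4 = 13*2 - 13 = 13, d_4 = (221 - 13^2)/13 = 52/13 = 4, a_4 = floor((14 + 13)/4) = 6.
  m_5 = 4*6 - 13 = 11, d_5 = (221 - 11^2)/4 = 100/4 = 25, a_5 = floor((14 + 11)/25) = 1.
  m_6 = 25*1 - 11 = 14, d_6 = (221 - 14^2)/25 = 25/25 = 1, a_6 = floor((14 + 14)/1) = 28.
  m_7 = 1*28 - 14 = 14, d_7 = (221 - 14^2)/1 = 25/1 = 25: (m_7, d_7) = (m_1, d_1) = (14, 25), so from here the quotients repeat a_1, ..., a_6; the period length is 6.
Hence the expansion of sqrt(221) is a_0 = 14 followed by the repeating block 1, 6, 2, 6, 1, 28 (period 6).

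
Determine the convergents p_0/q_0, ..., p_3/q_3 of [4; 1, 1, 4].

Using the convergent recurrence p_i = a_i*p_{i-1} + p_{i-2}, q_i = a_i*q_{i-1} + q_{i-2} with p_{-2}=0, p_{-1}=1, q_{-2}=1, q_{-1}=0:
  i=0: a_0=4, p_0 = 4*1 + 0 = 4, q_0 = 4*0 + 1 = 1.
  i=1: a_1=1, p_1 = 1*4 + 1 = 5, q_1 = 1*1 + 0 = 1.
  i=2: a_2=1, p_2 = 1*5 + 4 = 9, q_2 = 1*1 + 1 = 2.
  i=3: a_3=4, p_3 = 4*9 + 5 = 41, q_3 = 4*2 + 1 = 9.

4/1, 5/1, 9/2, 41/9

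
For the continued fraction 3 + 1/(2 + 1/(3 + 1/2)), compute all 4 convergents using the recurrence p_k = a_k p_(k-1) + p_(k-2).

Using the convergent recurrence p_i = a_i*p_{i-1} + p_{i-2}, q_i = a_i*q_{i-1} + q_{i-2} with p_{-2}=0, p_{-1}=1, q_{-2}=1, q_{-1}=0:
  i=0: a_0=3, p_0 = 3*1 + 0 = 3, q_0 = 3*0 + 1 = 1.
  i=1: a_1=2, p_1 = 2*3 + 1 = 7, q_1 = 2*1 + 0 = 2.
  i=2: a_2=3, p_2 = 3*7 + 3 = 24, q_2 = 3*2 + 1 = 7.
  i=3: a_3=2, p_3 = 2*24 + 7 = 55, q_3 = 2*7 + 2 = 16.

3/1, 7/2, 24/7, 55/16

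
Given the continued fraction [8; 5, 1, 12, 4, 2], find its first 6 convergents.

8/1, 41/5, 49/6, 629/77, 2565/314, 5759/705

Using the convergent recurrence p_i = a_i*p_{i-1} + p_{i-2}, q_i = a_i*q_{i-1} + q_{i-2} with p_{-2}=0, p_{-1}=1, q_{-2}=1, q_{-1}=0:
  i=0: a_0=8, p_0 = 8*1 + 0 = 8, q_0 = 8*0 + 1 = 1.
  i=1: a_1=5, p_1 = 5*8 + 1 = 41, q_1 = 5*1 + 0 = 5.
  i=2: a_2=1, p_2 = 1*41 + 8 = 49, q_2 = 1*5 + 1 = 6.
  i=3: a_3=12, p_3 = 12*49 + 41 = 629, q_3 = 12*6 + 5 = 77.
  i=4: a_4=4, p_4 = 4*629 + 49 = 2565, q_4 = 4*77 + 6 = 314.
  i=5: a_5=2, p_5 = 2*2565 + 629 = 5759, q_5 = 2*314 + 77 = 705.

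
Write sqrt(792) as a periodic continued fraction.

Write x_i = (sqrt(792) + m_i)/d_i with (m_0, d_0) = (0, 1). a_0 = floor(sqrt(792)) = 28, since 28^2 = 784 <= 792 < 841 = 29^2.
Iterate m_{i+1} = d_i*a_i - m_i, d_{i+1} = (792 - m_{i+1}^2)/d_i, a_{i+1} = floor((a_0 + m_{i+1})/d_{i+1}):
  m_1 = 1*28 - 0 = 28, d_1 = (792 - 28^2)/1 = 8/1 = 8, a_1 = floor((28 + 28)/8) = 7.
  m_2 = 8*7 - 28 = 28, d_2 = (792 - 28^2)/8 = 8/8 = 1, a_2 = floor((28 + 28)/1) = 56.
  m_3 = 1*56 - 28 = 28, d_3 = (792 - 28^2)/1 = 8/1 = 8: (m_3, d_3) = (m_1, d_1) = (28, 8), so from here the quotients repeat a_1, a_2; the period length is 2.
Hence the expansion of sqrt(792) is a_0 = 28 followed by the repeating block 7, 56 (period 2).

[28; (7, 56)]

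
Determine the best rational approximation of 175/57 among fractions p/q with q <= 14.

Expand x = 175/57 as a continued fraction with the Euclidean algorithm:
  175 = 3*57 + 4, so a_0 = 3.
  57 = 14*4 + 1, so a_1 = 14.
  4 = 4*1 + 0, so a_2 = 4.
so x = [3; 14, 4].
Convergents (p_i = a_i*p_{i-1} + p_{i-2}, q_i = a_i*q_{i-1} + q_{i-2} with p_{-2}=0, p_{-1}=1, q_{-2}=1, q_{-1}=0), until the denominator exceeds 14:
  i=0: a_0=3, p_0 = 3*1 + 0 = 3, q_0 = 3*0 + 1 = 1.
  i=1: a_1=14, p_1 = 14*3 + 1 = 43, q_1 = 14*1 + 0 = 14.
  i=2: a_2=4, p_2 = 4*43 + 3 = 175, q_2 = 4*14 + 1 = 57.
q_2 = 57 > 14, so the last convergent with denominator <= 14 is p_1/q_1 = 43/14.
The closest fraction with denominator <= 14 is either p_1/q_1 or the intermediate fraction (k*p_1 + p_0)/(k*q_1 + q_0) with the largest k >= 1 whose denominator stays <= 14; these approach x as k grows, and every other convergent or intermediate fraction in range is farther away.
Largest k: floor((14 - q_0)/q_1) = floor((14 - 1)/14) = 0.
Since k = 0, no intermediate fraction beyond p_1/q_1 has denominator <= 14, so the convergent 43/14 is the closest (its error is |175*14 - 43*57|/(57*14) = 1/798).

43/14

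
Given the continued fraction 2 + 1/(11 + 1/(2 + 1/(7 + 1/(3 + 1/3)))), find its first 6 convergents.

Using the convergent recurrence p_i = a_i*p_{i-1} + p_{i-2}, q_i = a_i*q_{i-1} + q_{i-2} with p_{-2}=0, p_{-1}=1, q_{-2}=1, q_{-1}=0:
  i=0: a_0=2, p_0 = 2*1 + 0 = 2, q_0 = 2*0 + 1 = 1.
  i=1: a_1=11, p_1 = 11*2 + 1 = 23, q_1 = 11*1 + 0 = 11.
  i=2: a_2=2, p_2 = 2*23 + 2 = 48, q_2 = 2*11 + 1 = 23.
  i=3: a_3=7, p_3 = 7*48 + 23 = 359, q_3 = 7*23 + 11 = 172.
  i=4: a_4=3, p_4 = 3*359 + 48 = 1125, q_4 = 3*172 + 23 = 539.
  i=5: a_5=3, p_5 = 3*1125 + 359 = 3734, q_5 = 3*539 + 172 = 1789.

2/1, 23/11, 48/23, 359/172, 1125/539, 3734/1789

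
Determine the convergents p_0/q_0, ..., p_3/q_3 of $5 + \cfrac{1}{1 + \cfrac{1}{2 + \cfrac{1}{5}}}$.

5/1, 6/1, 17/3, 91/16

Using the convergent recurrence p_i = a_i*p_{i-1} + p_{i-2}, q_i = a_i*q_{i-1} + q_{i-2} with p_{-2}=0, p_{-1}=1, q_{-2}=1, q_{-1}=0:
  i=0: a_0=5, p_0 = 5*1 + 0 = 5, q_0 = 5*0 + 1 = 1.
  i=1: a_1=1, p_1 = 1*5 + 1 = 6, q_1 = 1*1 + 0 = 1.
  i=2: a_2=2, p_2 = 2*6 + 5 = 17, q_2 = 2*1 + 1 = 3.
  i=3: a_3=5, p_3 = 5*17 + 6 = 91, q_3 = 5*3 + 1 = 16.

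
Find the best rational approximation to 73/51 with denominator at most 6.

Expand x = 73/51 as a continued fraction with the Euclidean algorithm:
  73 = 1*51 + 22, so a_0 = 1.
  51 = 2*22 + 7, so a_1 = 2.
  22 = 3*7 + 1, so a_2 = 3.
  7 = 7*1 + 0, so a_3 = 7.
so x = [1; 2, 3, 7].
Convergents (p_i = a_i*p_{i-1} + p_{i-2}, q_i = a_i*q_{i-1} + q_{i-2} with p_{-2}=0, p_{-1}=1, q_{-2}=1, q_{-1}=0), until the denominator exceeds 6:
  i=0: a_0=1, p_0 = 1*1 + 0 = 1, q_0 = 1*0 + 1 = 1.
  i=1: a_1=2, p_1 = 2*1 + 1 = 3, q_1 = 2*1 + 0 = 2.
  i=2: a_2=3, p_2 = 3*3 + 1 = 10, q_2 = 3*2 + 1 = 7.
q_2 = 7 > 6, so the last convergent with denominator <= 6 is p_1/q_1 = 3/2.
The closest fraction with denominator <= 6 is either p_1/q_1 or the intermediate fraction (k*p_1 + p_0)/(k*q_1 + q_0) with the largest k >= 1 whose denominator stays <= 6; these approach x as k grows, and every other convergent or intermediate fraction in range is farther away.
Largest k: floor((6 - q_0)/q_1) = floor((6 - 1)/2) = 2.
That gives (2*3 + 1)/(2*2 + 1) = 7/5.
Compare the errors: |x - 3/2| = |73*2 - 3*51|/(51*2) = 7/102, and |x - 7/5| = |73*5 - 7*51|/(51*5) = 8/255.
Cross-multiplying, 8*102 = 816 < 1785 = 7*255, so 8/255 is smaller: the intermediate fraction 7/5 is closer to x than 3/2.

7/5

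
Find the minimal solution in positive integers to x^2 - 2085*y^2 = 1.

(x, y) = (1285471, 28152)

First expand sqrt(2085) as a continued fraction. With x_i = (sqrt(2085) + m_i)/d_i and (m_0, d_0) = (0, 1): a_0 = floor(sqrt(2085)) = 45, since 45^2 = 2025 <= 2085 < 2116 = 46^2.
Iterate m_{i+1} = d_i*a_i - m_i, d_{i+1} = (2085 - m_{i+1}^2)/d_i, a_{i+1} = floor((a_0 + m_{i+1})/d_{i+1}):
  m_1 = 1*45 - 0 = 45, d_1 = (2085 - 45^2)/1 = 60/1 = 60, a_1 = floor((45 + 45)/60) = 1.
  m_2 = 60*1 - 45 = 15, d_2 = (2085 - 15^2)/60 = 1860/60 = 31, a_2 = floor((45 + 15)/31) = 1.
  m_3 = 31*1 - 15 = 16, d_3 = (2085 - 16^2)/31 = 1829/31 = 59, a_3 = floor((45 + 16)/59) = 1.
  m_4 = 59*1 - 16 = 43, d_4 = (2085 - 43^2)/59 = 236/59 = 4, a_4 = floor((45 + 43)/4) = 22.
  m_5 = 4*22 - 43 = 45, d_5 = (2085 - 45^2)/4 = 60/4 = 15, a_5 = floor((45 + 45)/15) = 6.
  m_6 = 15*6 - 45 = 45, d_6 = (2085 - 45^2)/15 = 60/15 = 4, a_6 = floor((45 + 45)/4) = 22.
  m_7 = 4*22 - 45 = 43, d_7 = (2085 - 43^2)/4 = 236/4 = 59, a_7 = floor((45 + 43)/59) = 1.
  m_8 = 59*1 - 43 = 16, d_8 = (2085 - 16^2)/59 = 1829/59 = 31, a_8 = floor((45 + 16)/31) = 1.
  m_9 = 31*1 - 16 = 15, d_9 = (2085 - 15^2)/31 = 1860/31 = 60, a_9 = floor((45 + 15)/60) = 1.
  m_10 = 60*1 - 15 = 45, d_10 = (2085 - 45^2)/60 = 60/60 = 1, a_10 = floor((45 + 45)/1) = 90.
  m_11 = 1*90 - 45 = 45, d_11 = (2085 - 45^2)/1 = 60/1 = 60: (m_11, d_11) = (m_1, d_1) = (45, 60), so from here the quotients repeat a_1, ..., a_10; the period length is 10.
So sqrt(2085) = [45; (1, 1, 1, 22, 6, 22, 1, 1, 1, 90)] with period length k = 10.
k is even, so the fundamental solution of x^2 - 2085y^2 = 1 is (p_{k-1}, q_{k-1}) = (p_9, q_9); compute convergents through index 9.
Convergents (p_i = a_i*p_{i-1} + p_{i-2}, q_i = a_i*q_{i-1} + q_{i-2} with p_{-2}=0, p_{-1}=1, q_{-2}=1, q_{-1}=0):
  i=0: a_0=45, p_0 = 45*1 + 0 = 45, q_0 = 45*0 + 1 = 1.
  i=1: a_1=1, p_1 = 1*45 + 1 = 46, q_1 = 1*1 + 0 = 1.
  i=2: a_2=1, p_2 = 1*46 + 45 = 91, q_2 = 1*1 + 1 = 2.
  i=3: a_3=1, p_3 = 1*91 + 46 = 137, q_3 = 1*2 + 1 = 3.
  i=4: a_4=22, p_4 = 22*137 + 91 = 3105, q_4 = 22*3 + 2 = 68.
  i=5: a_5=6, p_5 = 6*3105 + 137 = 18767, q_5 = 6*68 + 3 = 411.
  i=6: a_6=22, p_6 = 22*18767 + 3105 = 415979, q_6 = 22*411 + 68 = 9110.
  i=7: a_7=1, p_7 = 1*415979 + 18767 = 434746, q_7 = 1*9110 + 411 = 9521.
  i=8: a_8=1, p_8 = 1*434746 + 415979 = 850725, q_8 = 1*9521 + 9110 = 18631.
  i=9: a_9=1, p_9 = 1*850725 + 434746 = 1285471, q_9 = 1*18631 + 9521 = 28152.
Check: 1285471^2 - 2085*28152^2 = 1652435691841 - 1652435691840 = 1, so (x, y) = (1285471, 28152) solves the equation, and by the theorem it is the least positive solution.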